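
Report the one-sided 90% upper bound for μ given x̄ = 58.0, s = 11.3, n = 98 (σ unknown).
μ ≤ 59.47

Upper bound (one-sided):
t* = 1.290 (one-sided for 90%)
Upper bound = x̄ + t* · s/√n = 58.0 + 1.290 · 11.3/√98 = 59.47

We are 90% confident that μ ≤ 59.47.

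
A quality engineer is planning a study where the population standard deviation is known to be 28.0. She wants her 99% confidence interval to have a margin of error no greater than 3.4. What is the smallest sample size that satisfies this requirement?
n ≥ 451

For margin E ≤ 3.4:
n ≥ (z* · σ / E)²
n ≥ (2.576 · 28.0 / 3.4)²
n ≥ 450.04

Minimum n = 451 (rounding up)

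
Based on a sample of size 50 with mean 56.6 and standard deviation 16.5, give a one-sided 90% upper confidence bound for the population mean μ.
μ ≤ 59.63

Upper bound (one-sided):
t* = 1.299 (one-sided for 90%)
Upper bound = x̄ + t* · s/√n = 56.6 + 1.299 · 16.5/√50 = 59.63

We are 90% confident that μ ≤ 59.63.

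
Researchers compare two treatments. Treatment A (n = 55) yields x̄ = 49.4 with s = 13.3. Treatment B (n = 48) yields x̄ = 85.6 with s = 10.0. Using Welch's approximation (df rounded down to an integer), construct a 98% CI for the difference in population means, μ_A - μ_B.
(-41.64, -30.76)

Difference: x̄₁ - x̄₂ = -36.20
SE = √(s₁²/n₁ + s₂²/n₂) = √(13.3²/55 + 10.0²/48) = 2.3021
df = 98.93 → 98 (Welch–Satterthwaite, rounded down)
t* = 2.365

CI: -36.20 ± 2.365 · 2.3021 = -36.20 ± 5.44 = (-41.64, -30.76)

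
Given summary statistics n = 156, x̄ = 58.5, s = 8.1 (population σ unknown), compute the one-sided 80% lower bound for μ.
μ ≥ 57.95

Lower bound (one-sided):
t* = 0.844 (one-sided for 80%)
Lower bound = x̄ - t* · s/√n = 58.5 - 0.844 · 8.1/√156 = 57.95

We are 80% confident that μ ≥ 57.95.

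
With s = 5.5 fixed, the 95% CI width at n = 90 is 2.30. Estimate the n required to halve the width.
n ≈ 360

CI width ∝ 1/√n
To reduce width by factor 2, need √n to grow by 2 → need 2² = 4 times as many samples.

Current: n = 90, width = 2.30
New: n = 360, width ≈ 1.14

Width reduced by factor of 2.30/1.14 = 2.02.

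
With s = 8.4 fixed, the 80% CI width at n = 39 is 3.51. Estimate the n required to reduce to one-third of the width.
n ≈ 351

CI width ∝ 1/√n
To reduce width by factor 3, need √n to grow by 3 → need 3² = 9 times as many samples.

Current: n = 39, width = 3.51
New: n = 351, width ≈ 1.15

Width reduced by factor of 3.51/1.15 = 3.05.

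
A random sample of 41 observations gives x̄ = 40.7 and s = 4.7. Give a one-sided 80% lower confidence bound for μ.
μ ≥ 40.08

Lower bound (one-sided):
t* = 0.851 (one-sided for 80%)
Lower bound = x̄ - t* · s/√n = 40.7 - 0.851 · 4.7/√41 = 40.08

We are 80% confident that μ ≥ 40.08.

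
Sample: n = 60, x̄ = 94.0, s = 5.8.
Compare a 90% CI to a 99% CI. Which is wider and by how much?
99% CI is wider by 1.49

df = 59
90% CI: t* = 1.671, (92.75, 95.25), width = 2 · t* · s/√n = 2.50
99% CI: t* = 2.662, (92.01, 95.99), width = 2 · t* · s/√n = 3.99

The 99% CI is wider by 3.99 - 2.50 = 1.49.
Higher confidence requires a wider interval.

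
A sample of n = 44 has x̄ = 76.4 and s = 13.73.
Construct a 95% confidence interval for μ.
(72.23, 80.57)

t-interval (σ unknown):
df = n - 1 = 43
t* = 2.017 for 95% confidence

Margin of error = t* · s/√n = 2.017 · 13.73/√44 = 4.17

CI: (72.23, 80.57)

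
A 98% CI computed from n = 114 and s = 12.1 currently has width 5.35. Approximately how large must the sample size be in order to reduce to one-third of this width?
n ≈ 1026

CI width ∝ 1/√n
To reduce width by factor 3, need √n to grow by 3 → need 3² = 9 times as many samples.

Current: n = 114, width = 5.35
New: n = 1026, width ≈ 1.76

Width reduced by factor of 5.35/1.76 = 3.04.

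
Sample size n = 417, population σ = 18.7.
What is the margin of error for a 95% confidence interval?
Margin of error = 1.79

Margin of error = z* · σ/√n
= 1.960 · 18.7/√417
= 1.960 · 18.7/20.4206
= 1.79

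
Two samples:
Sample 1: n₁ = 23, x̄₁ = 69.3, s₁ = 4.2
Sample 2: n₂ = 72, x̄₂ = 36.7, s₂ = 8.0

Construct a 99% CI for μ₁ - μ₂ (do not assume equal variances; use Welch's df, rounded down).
(29.20, 36.00)

Difference: x̄₁ - x̄₂ = 32.60
SE = √(s₁²/n₁ + s₂²/n₂) = √(4.2²/23 + 8.0²/72) = 1.2868
df = 72.41 → 72 (Welch–Satterthwaite, rounded down)
t* = 2.646

CI: 32.60 ± 2.646 · 1.2868 = 32.60 ± 3.40 = (29.20, 36.00)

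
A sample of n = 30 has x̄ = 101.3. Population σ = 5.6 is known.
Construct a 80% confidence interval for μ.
(99.99, 102.61)

z-interval (σ known):
z* = 1.282 for 80% confidence

Margin of error = z* · σ/√n = 1.282 · 5.6/√30 = 1.31

CI: (101.3 - 1.31, 101.3 + 1.31) = (99.99, 102.61)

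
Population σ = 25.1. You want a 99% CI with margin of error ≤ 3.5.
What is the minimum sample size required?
n ≥ 342

For margin E ≤ 3.5:
n ≥ (z* · σ / E)²
n ≥ (2.576 · 25.1 / 3.5)²
n ≥ 341.27

Minimum n = 342 (rounding up)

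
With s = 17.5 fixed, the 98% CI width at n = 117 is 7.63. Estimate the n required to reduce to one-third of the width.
n ≈ 1053

CI width ∝ 1/√n
To reduce width by factor 3, need √n to grow by 3 → need 3² = 9 times as many samples.

Current: n = 117, width = 7.63
New: n = 1053, width ≈ 2.51

Width reduced by factor of 7.63/2.51 = 3.04.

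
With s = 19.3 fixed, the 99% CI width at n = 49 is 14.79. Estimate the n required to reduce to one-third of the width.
n ≈ 441

CI width ∝ 1/√n
To reduce width by factor 3, need √n to grow by 3 → need 3² = 9 times as many samples.

Current: n = 49, width = 14.79
New: n = 441, width ≈ 4.76

Width reduced by factor of 14.79/4.76 = 3.11.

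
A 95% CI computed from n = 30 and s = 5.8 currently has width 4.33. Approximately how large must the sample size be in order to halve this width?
n ≈ 120

CI width ∝ 1/√n
To reduce width by factor 2, need √n to grow by 2 → need 2² = 4 times as many samples.

Current: n = 30, width = 4.33
New: n = 120, width ≈ 2.10

Width reduced by factor of 4.33/2.10 = 2.06.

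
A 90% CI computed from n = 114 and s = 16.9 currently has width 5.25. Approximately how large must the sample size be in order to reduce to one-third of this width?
n ≈ 1026

CI width ∝ 1/√n
To reduce width by factor 3, need √n to grow by 3 → need 3² = 9 times as many samples.

Current: n = 114, width = 5.25
New: n = 1026, width ≈ 1.74

Width reduced by factor of 5.25/1.74 = 3.02.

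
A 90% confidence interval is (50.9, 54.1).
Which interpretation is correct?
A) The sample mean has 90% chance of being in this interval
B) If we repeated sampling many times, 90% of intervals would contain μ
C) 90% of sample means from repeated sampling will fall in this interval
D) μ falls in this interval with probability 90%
B

A) Wrong — x̄ is observed and sits in the interval by construction.
B) Correct — this is the frequentist long-run coverage interpretation.
C) Wrong — coverage applies to intervals containing μ, not to future x̄ values.
D) Wrong — μ is fixed; the randomness lives in the interval, not in μ.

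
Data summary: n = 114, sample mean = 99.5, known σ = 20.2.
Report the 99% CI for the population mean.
(94.63, 104.37)

z-interval (σ known):
z* = 2.576 for 99% confidence

Margin of error = z* · σ/√n = 2.576 · 20.2/√114 = 4.87

CI: (99.5 - 4.87, 99.5 + 4.87) = (94.63, 104.37)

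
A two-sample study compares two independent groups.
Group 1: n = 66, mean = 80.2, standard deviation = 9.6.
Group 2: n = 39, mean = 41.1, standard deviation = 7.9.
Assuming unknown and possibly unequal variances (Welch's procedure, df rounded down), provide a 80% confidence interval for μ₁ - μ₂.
(36.87, 41.33)

Difference: x̄₁ - x̄₂ = 39.10
SE = √(s₁²/n₁ + s₂²/n₂) = √(9.6²/66 + 7.9²/39) = 1.7311
df = 92.21 → 92 (Welch–Satterthwaite, rounded down)
t* = 1.291

CI: 39.10 ± 1.291 · 1.7311 = 39.10 ± 2.23 = (36.87, 41.33)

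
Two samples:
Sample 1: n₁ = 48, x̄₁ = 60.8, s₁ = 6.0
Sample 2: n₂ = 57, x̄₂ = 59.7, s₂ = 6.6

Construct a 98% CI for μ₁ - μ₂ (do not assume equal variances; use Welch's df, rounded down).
(-1.81, 4.01)

Difference: x̄₁ - x̄₂ = 1.10
SE = √(s₁²/n₁ + s₂²/n₂) = √(6.0²/48 + 6.6²/57) = 1.2305
df = 102.37 → 102 (Welch–Satterthwaite, rounded down)
t* = 2.363

CI: 1.10 ± 2.363 · 1.2305 = 1.10 ± 2.91 = (-1.81, 4.01)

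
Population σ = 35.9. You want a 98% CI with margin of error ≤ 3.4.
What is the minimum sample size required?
n ≥ 604

For margin E ≤ 3.4:
n ≥ (z* · σ / E)²
n ≥ (2.326 · 35.9 / 3.4)²
n ≥ 603.18

Minimum n = 604 (rounding up)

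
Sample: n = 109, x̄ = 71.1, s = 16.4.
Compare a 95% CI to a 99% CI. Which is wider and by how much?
99% CI is wider by 2.01

df = 108
95% CI: t* = 1.982, (67.99, 74.21), width = 2 · t* · s/√n = 6.23
99% CI: t* = 2.622, (66.98, 75.22), width = 2 · t* · s/√n = 8.24

The 99% CI is wider by 8.24 - 6.23 = 2.01.
Higher confidence requires a wider interval.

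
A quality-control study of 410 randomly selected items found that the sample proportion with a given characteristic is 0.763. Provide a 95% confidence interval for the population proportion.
(0.722, 0.804)

Proportion CI:
SE = √(p̂(1-p̂)/n) = √(0.763 · 0.237 / 410) = 0.02100

z* = 1.960
Margin = z* · SE = 1.960 · 0.02100 = 0.0412

CI: 0.763 ± 0.0412 = (0.722, 0.804)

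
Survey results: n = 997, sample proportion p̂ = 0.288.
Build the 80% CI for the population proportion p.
(0.270, 0.306)

Proportion CI:
SE = √(p̂(1-p̂)/n) = √(0.288 · 0.712 / 997) = 0.01434

z* = 1.282
Margin = z* · SE = 1.282 · 0.01434 = 0.0184

CI: 0.288 ± 0.0184 = (0.270, 0.306)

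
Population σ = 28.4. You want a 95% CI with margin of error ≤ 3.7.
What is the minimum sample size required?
n ≥ 227

For margin E ≤ 3.7:
n ≥ (z* · σ / E)²
n ≥ (1.960 · 28.4 / 3.7)²
n ≥ 226.33

Minimum n = 227 (rounding up)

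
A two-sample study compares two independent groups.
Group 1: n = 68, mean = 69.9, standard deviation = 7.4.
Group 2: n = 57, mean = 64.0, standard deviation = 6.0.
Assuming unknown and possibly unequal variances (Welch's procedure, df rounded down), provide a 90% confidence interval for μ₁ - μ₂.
(3.91, 7.89)

Difference: x̄₁ - x̄₂ = 5.90
SE = √(s₁²/n₁ + s₂²/n₂) = √(7.4²/68 + 6.0²/57) = 1.1987
df = 122.88 → 122 (Welch–Satterthwaite, rounded down)
t* = 1.657

CI: 5.90 ± 1.657 · 1.1987 = 5.90 ± 1.99 = (3.91, 7.89)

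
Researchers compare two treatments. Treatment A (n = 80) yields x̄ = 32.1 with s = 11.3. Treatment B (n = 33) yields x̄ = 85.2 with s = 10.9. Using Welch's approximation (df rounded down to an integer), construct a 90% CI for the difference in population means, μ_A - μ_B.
(-56.91, -49.29)

Difference: x̄₁ - x̄₂ = -53.10
SE = √(s₁²/n₁ + s₂²/n₂) = √(11.3²/80 + 10.9²/33) = 2.2796
df = 61.75 → 61 (Welch–Satterthwaite, rounded down)
t* = 1.670

CI: -53.10 ± 1.670 · 2.2796 = -53.10 ± 3.81 = (-56.91, -49.29)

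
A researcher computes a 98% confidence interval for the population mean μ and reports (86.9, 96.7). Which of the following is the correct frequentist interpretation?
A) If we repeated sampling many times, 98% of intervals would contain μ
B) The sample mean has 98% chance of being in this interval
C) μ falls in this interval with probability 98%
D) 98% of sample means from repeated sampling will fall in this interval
A

A) Correct — this is the frequentist long-run coverage interpretation.
B) Wrong — x̄ is observed and sits in the interval by construction.
C) Wrong — μ is fixed; the randomness lives in the interval, not in μ.
D) Wrong — coverage applies to intervals containing μ, not to future x̄ values.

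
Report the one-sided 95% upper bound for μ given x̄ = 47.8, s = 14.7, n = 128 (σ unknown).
μ ≤ 49.95

Upper bound (one-sided):
t* = 1.657 (one-sided for 95%)
Upper bound = x̄ + t* · s/√n = 47.8 + 1.657 · 14.7/√128 = 49.95

We are 95% confident that μ ≤ 49.95.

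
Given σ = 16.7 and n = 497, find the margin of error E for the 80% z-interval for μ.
Margin of error = 0.96

Margin of error = z* · σ/√n
= 1.282 · 16.7/√497
= 1.282 · 16.7/22.2935
= 0.96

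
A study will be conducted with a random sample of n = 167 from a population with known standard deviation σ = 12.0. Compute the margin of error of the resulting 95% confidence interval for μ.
Margin of error = 1.82

Margin of error = z* · σ/√n
= 1.960 · 12.0/√167
= 1.960 · 12.0/12.9228
= 1.82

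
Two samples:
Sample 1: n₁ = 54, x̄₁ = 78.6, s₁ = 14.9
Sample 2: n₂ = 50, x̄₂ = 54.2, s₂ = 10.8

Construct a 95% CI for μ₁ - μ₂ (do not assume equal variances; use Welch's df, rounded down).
(19.36, 29.44)

Difference: x̄₁ - x̄₂ = 24.40
SE = √(s₁²/n₁ + s₂²/n₂) = √(14.9²/54 + 10.8²/50) = 2.5385
df = 96.58 → 96 (Welch–Satterthwaite, rounded down)
t* = 1.985

CI: 24.40 ± 1.985 · 2.5385 = 24.40 ± 5.04 = (19.36, 29.44)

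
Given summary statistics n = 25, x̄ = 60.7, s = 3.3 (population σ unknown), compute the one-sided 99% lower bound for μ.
μ ≥ 59.06

Lower bound (one-sided):
t* = 2.492 (one-sided for 99%)
Lower bound = x̄ - t* · s/√n = 60.7 - 2.492 · 3.3/√25 = 59.06

We are 99% confident that μ ≥ 59.06.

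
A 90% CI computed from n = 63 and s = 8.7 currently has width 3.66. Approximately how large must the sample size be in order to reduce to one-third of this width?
n ≈ 567

CI width ∝ 1/√n
To reduce width by factor 3, need √n to grow by 3 → need 3² = 9 times as many samples.

Current: n = 63, width = 3.66
New: n = 567, width ≈ 1.20

Width reduced by factor of 3.66/1.20 = 3.05.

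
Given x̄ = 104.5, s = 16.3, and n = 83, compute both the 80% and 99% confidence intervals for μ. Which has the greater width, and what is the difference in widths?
99% CI is wider by 4.82

df = 82
80% CI: t* = 1.292, (102.19, 106.81), width = 2 · t* · s/√n = 4.62
99% CI: t* = 2.637, (99.78, 109.22), width = 2 · t* · s/√n = 9.44

The 99% CI is wider by 9.44 - 4.62 = 4.82.
Higher confidence requires a wider interval.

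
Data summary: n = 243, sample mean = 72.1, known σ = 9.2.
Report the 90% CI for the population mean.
(71.13, 73.07)

z-interval (σ known):
z* = 1.645 for 90% confidence

Margin of error = z* · σ/√n = 1.645 · 9.2/√243 = 0.97

CI: (72.1 - 0.97, 72.1 + 0.97) = (71.13, 73.07)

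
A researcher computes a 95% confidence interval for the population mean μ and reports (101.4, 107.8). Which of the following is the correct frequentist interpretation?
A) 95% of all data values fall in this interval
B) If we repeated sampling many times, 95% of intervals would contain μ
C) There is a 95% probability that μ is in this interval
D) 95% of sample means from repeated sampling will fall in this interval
B

A) Wrong — a CI is about the parameter μ, not individual data values.
B) Correct — this is the frequentist long-run coverage interpretation.
C) Wrong — μ is fixed; the randomness lives in the interval, not in μ.
D) Wrong — coverage applies to intervals containing μ, not to future x̄ values.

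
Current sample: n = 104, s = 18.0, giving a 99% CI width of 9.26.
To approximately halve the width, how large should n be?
n ≈ 416

CI width ∝ 1/√n
To reduce width by factor 2, need √n to grow by 2 → need 2² = 4 times as many samples.

Current: n = 104, width = 9.26
New: n = 416, width ≈ 4.57

Width reduced by factor of 9.26/4.57 = 2.03.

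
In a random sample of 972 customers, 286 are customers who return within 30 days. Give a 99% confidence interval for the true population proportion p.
(0.257, 0.332)

Proportion CI:
p̂ = 286/972 = 0.29424
SE = √(p̂(1-p̂)/n) = √(0.29424 · 0.70576 / 972) = 0.01462

z* = 2.576
Margin = z* · SE = 2.576 · 0.01462 = 0.0377

CI: 0.29424 ± 0.0377 = (0.257, 0.332)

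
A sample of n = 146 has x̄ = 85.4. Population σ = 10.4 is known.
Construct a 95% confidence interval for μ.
(83.71, 87.09)

z-interval (σ known):
z* = 1.960 for 95% confidence

Margin of error = z* · σ/√n = 1.960 · 10.4/√146 = 1.69

CI: (85.4 - 1.69, 85.4 + 1.69) = (83.71, 87.09)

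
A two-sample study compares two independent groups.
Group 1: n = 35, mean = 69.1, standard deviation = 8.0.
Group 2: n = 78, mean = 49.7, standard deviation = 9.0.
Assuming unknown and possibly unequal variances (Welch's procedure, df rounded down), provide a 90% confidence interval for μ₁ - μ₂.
(16.58, 22.22)

Difference: x̄₁ - x̄₂ = 19.40
SE = √(s₁²/n₁ + s₂²/n₂) = √(8.0²/35 + 9.0²/78) = 1.6932
df = 73.16 → 73 (Welch–Satterthwaite, rounded down)
t* = 1.666

CI: 19.40 ± 1.666 · 1.6932 = 19.40 ± 2.82 = (16.58, 22.22)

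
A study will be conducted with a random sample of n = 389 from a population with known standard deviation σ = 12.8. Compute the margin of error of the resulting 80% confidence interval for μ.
Margin of error = 0.83

Margin of error = z* · σ/√n
= 1.282 · 12.8/√389
= 1.282 · 12.8/19.7231
= 0.83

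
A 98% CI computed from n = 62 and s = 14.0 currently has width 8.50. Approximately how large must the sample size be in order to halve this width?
n ≈ 248

CI width ∝ 1/√n
To reduce width by factor 2, need √n to grow by 2 → need 2² = 4 times as many samples.

Current: n = 62, width = 8.50
New: n = 248, width ≈ 4.16

Width reduced by factor of 8.50/4.16 = 2.04.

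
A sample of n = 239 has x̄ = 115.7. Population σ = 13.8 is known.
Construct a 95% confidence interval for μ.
(113.95, 117.45)

z-interval (σ known):
z* = 1.960 for 95% confidence

Margin of error = z* · σ/√n = 1.960 · 13.8/√239 = 1.75

CI: (115.7 - 1.75, 115.7 + 1.75) = (113.95, 117.45)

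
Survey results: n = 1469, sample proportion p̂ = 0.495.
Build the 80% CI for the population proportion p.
(0.478, 0.512)

Proportion CI:
SE = √(p̂(1-p̂)/n) = √(0.495 · 0.505 / 1469) = 0.01304

z* = 1.282
Margin = z* · SE = 1.282 · 0.01304 = 0.0167

CI: 0.495 ± 0.0167 = (0.478, 0.512)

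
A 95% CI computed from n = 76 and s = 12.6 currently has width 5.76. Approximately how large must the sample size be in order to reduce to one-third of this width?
n ≈ 684

CI width ∝ 1/√n
To reduce width by factor 3, need √n to grow by 3 → need 3² = 9 times as many samples.

Current: n = 76, width = 5.76
New: n = 684, width ≈ 1.89

Width reduced by factor of 5.76/1.89 = 3.05.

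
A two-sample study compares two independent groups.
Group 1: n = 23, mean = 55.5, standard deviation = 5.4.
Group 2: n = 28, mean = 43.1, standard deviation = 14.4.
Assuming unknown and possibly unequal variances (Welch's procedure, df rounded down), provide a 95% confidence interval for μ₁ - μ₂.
(6.42, 18.38)

Difference: x̄₁ - x̄₂ = 12.40
SE = √(s₁²/n₁ + s₂²/n₂) = √(5.4²/23 + 14.4²/28) = 2.9451
df = 35.75 → 35 (Welch–Satterthwaite, rounded down)
t* = 2.030

CI: 12.40 ± 2.030 · 2.9451 = 12.40 ± 5.98 = (6.42, 18.38)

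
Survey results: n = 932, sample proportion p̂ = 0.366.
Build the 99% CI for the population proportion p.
(0.325, 0.407)

Proportion CI:
SE = √(p̂(1-p̂)/n) = √(0.366 · 0.634 / 932) = 0.01578

z* = 2.576
Margin = z* · SE = 2.576 · 0.01578 = 0.0406

CI: 0.366 ± 0.0406 = (0.325, 0.407)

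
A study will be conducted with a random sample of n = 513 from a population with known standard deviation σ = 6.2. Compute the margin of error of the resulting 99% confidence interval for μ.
Margin of error = 0.71

Margin of error = z* · σ/√n
= 2.576 · 6.2/√513
= 2.576 · 6.2/22.6495
= 0.71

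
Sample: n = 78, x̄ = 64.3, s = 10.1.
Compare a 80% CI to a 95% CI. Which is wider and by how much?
95% CI is wider by 1.59

df = 77
80% CI: t* = 1.293, (62.82, 65.78), width = 2 · t* · s/√n = 2.96
95% CI: t* = 1.991, (62.02, 66.58), width = 2 · t* · s/√n = 4.55

The 95% CI is wider by 4.55 - 2.96 = 1.59.
Higher confidence requires a wider interval.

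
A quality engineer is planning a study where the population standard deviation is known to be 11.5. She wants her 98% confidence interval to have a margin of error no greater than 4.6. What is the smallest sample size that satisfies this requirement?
n ≥ 34

For margin E ≤ 4.6:
n ≥ (z* · σ / E)²
n ≥ (2.326 · 11.5 / 4.6)²
n ≥ 33.81

Minimum n = 34 (rounding up)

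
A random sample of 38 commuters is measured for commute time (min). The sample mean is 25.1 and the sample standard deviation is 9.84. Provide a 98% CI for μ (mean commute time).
(21.22, 28.98)

t-interval (σ unknown):
df = n - 1 = 37
t* = 2.431 for 98% confidence

Margin of error = t* · s/√n = 2.431 · 9.84/√38 = 3.88

CI: (21.22, 28.98)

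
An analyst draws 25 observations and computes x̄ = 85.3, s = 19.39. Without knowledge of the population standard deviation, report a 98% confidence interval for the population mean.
(75.64, 94.96)

t-interval (σ unknown):
df = n - 1 = 24
t* = 2.492 for 98% confidence

Margin of error = t* · s/√n = 2.492 · 19.39/√25 = 9.66

CI: (75.64, 94.96)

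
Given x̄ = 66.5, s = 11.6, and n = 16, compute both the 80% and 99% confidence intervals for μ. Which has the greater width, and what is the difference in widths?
99% CI is wider by 9.31

df = 15
80% CI: t* = 1.341, (62.61, 70.39), width = 2 · t* · s/√n = 7.78
99% CI: t* = 2.947, (57.95, 75.05), width = 2 · t* · s/√n = 17.09

The 99% CI is wider by 17.09 - 7.78 = 9.31.
Higher confidence requires a wider interval.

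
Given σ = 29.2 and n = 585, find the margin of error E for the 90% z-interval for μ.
Margin of error = 1.99

Margin of error = z* · σ/√n
= 1.645 · 29.2/√585
= 1.645 · 29.2/24.1868
= 1.99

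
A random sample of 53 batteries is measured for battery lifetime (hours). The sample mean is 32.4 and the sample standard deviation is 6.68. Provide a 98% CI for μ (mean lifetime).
(30.20, 34.60)

t-interval (σ unknown):
df = n - 1 = 52
t* = 2.400 for 98% confidence

Margin of error = t* · s/√n = 2.400 · 6.68/√53 = 2.20

CI: (30.20, 34.60)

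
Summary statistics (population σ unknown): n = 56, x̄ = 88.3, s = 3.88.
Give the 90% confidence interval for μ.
(87.43, 89.17)

t-interval (σ unknown):
df = n - 1 = 55
t* = 1.673 for 90% confidence

Margin of error = t* · s/√n = 1.673 · 3.88/√56 = 0.87

CI: (87.43, 89.17)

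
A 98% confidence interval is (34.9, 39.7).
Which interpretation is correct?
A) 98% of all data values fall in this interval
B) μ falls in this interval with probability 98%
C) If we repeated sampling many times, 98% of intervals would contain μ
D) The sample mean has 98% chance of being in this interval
C

A) Wrong — a CI is about the parameter μ, not individual data values.
B) Wrong — μ is fixed; the randomness lives in the interval, not in μ.
C) Correct — this is the frequentist long-run coverage interpretation.
D) Wrong — x̄ is observed and sits in the interval by construction.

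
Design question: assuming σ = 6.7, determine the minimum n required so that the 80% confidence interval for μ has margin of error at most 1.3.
n ≥ 44

For margin E ≤ 1.3:
n ≥ (z* · σ / E)²
n ≥ (1.282 · 6.7 / 1.3)²
n ≥ 43.66

Minimum n = 44 (rounding up)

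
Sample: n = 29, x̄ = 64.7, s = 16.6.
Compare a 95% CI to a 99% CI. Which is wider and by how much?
99% CI is wider by 4.40

df = 28
95% CI: t* = 2.048, (58.39, 71.01), width = 2 · t* · s/√n = 12.63
99% CI: t* = 2.763, (56.18, 73.22), width = 2 · t* · s/√n = 17.03

The 99% CI is wider by 17.03 - 12.63 = 4.40.
Higher confidence requires a wider interval.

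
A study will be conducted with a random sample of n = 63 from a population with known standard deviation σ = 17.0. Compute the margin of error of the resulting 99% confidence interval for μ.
Margin of error = 5.52

Margin of error = z* · σ/√n
= 2.576 · 17.0/√63
= 2.576 · 17.0/7.9373
= 5.52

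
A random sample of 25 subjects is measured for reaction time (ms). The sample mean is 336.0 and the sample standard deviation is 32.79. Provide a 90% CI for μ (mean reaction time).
(324.78, 347.22)

t-interval (σ unknown):
df = n - 1 = 24
t* = 1.711 for 90% confidence

Margin of error = t* · s/√n = 1.711 · 32.79/√25 = 11.22

CI: (324.78, 347.22)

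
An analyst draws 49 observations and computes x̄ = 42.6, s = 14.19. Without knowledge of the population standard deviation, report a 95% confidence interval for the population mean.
(38.52, 46.68)

t-interval (σ unknown):
df = n - 1 = 48
t* = 2.011 for 95% confidence

Margin of error = t* · s/√n = 2.011 · 14.19/√49 = 4.08

CI: (38.52, 46.68)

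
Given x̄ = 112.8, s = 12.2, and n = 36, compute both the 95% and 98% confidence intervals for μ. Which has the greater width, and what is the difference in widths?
98% CI is wider by 1.65

df = 35
95% CI: t* = 2.030, (108.67, 116.93), width = 2 · t* · s/√n = 8.26
98% CI: t* = 2.438, (107.84, 117.76), width = 2 · t* · s/√n = 9.91

The 98% CI is wider by 9.91 - 8.26 = 1.65.
Higher confidence requires a wider interval.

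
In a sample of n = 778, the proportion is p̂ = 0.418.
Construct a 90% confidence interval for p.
(0.389, 0.447)

Proportion CI:
SE = √(p̂(1-p̂)/n) = √(0.418 · 0.582 / 778) = 0.01768

z* = 1.645
Margin = z* · SE = 1.645 · 0.01768 = 0.0291

CI: 0.418 ± 0.0291 = (0.389, 0.447)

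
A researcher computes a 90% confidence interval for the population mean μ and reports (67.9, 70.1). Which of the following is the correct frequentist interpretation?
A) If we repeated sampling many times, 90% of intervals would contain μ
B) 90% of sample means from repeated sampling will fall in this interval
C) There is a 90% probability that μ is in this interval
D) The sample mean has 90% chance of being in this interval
A

A) Correct — this is the frequentist long-run coverage interpretation.
B) Wrong — coverage applies to intervals containing μ, not to future x̄ values.
C) Wrong — μ is fixed; the randomness lives in the interval, not in μ.
D) Wrong — x̄ is observed and sits in the interval by construction.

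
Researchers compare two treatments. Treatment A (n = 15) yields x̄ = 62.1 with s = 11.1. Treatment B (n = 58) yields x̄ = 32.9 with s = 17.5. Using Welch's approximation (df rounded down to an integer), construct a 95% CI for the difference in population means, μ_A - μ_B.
(21.74, 36.66)

Difference: x̄₁ - x̄₂ = 29.20
SE = √(s₁²/n₁ + s₂²/n₂) = √(11.1²/15 + 17.5²/58) = 3.6734
df = 34.30 → 34 (Welch–Satterthwaite, rounded down)
t* = 2.032

CI: 29.20 ± 2.032 · 3.6734 = 29.20 ± 7.46 = (21.74, 36.66)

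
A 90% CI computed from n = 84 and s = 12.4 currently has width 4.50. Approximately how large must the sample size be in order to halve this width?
n ≈ 336

CI width ∝ 1/√n
To reduce width by factor 2, need √n to grow by 2 → need 2² = 4 times as many samples.

Current: n = 84, width = 4.50
New: n = 336, width ≈ 2.23

Width reduced by factor of 4.50/2.23 = 2.02.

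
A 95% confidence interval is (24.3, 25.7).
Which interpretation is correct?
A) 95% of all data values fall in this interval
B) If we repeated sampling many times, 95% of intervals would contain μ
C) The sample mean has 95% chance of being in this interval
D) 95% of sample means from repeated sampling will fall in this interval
B

A) Wrong — a CI is about the parameter μ, not individual data values.
B) Correct — this is the frequentist long-run coverage interpretation.
C) Wrong — x̄ is observed and sits in the interval by construction.
D) Wrong — coverage applies to intervals containing μ, not to future x̄ values.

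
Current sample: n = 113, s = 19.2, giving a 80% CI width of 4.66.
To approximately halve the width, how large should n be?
n ≈ 452

CI width ∝ 1/√n
To reduce width by factor 2, need √n to grow by 2 → need 2² = 4 times as many samples.

Current: n = 113, width = 4.66
New: n = 452, width ≈ 2.32

Width reduced by factor of 4.66/2.32 = 2.01.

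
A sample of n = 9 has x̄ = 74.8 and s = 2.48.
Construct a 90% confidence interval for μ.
(73.26, 76.34)

t-interval (σ unknown):
df = n - 1 = 8
t* = 1.860 for 90% confidence

Margin of error = t* · s/√n = 1.860 · 2.48/√9 = 1.54

CI: (73.26, 76.34)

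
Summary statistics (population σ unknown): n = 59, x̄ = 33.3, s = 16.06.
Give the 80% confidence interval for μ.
(30.59, 36.01)

t-interval (σ unknown):
df = n - 1 = 58
t* = 1.296 for 80% confidence

Margin of error = t* · s/√n = 1.296 · 16.06/√59 = 2.71

CI: (30.59, 36.01)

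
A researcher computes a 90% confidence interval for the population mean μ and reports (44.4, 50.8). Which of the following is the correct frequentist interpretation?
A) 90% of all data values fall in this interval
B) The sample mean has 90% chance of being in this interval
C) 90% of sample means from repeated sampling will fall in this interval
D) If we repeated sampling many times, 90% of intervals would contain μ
D

A) Wrong — a CI is about the parameter μ, not individual data values.
B) Wrong — x̄ is observed and sits in the interval by construction.
C) Wrong — coverage applies to intervals containing μ, not to future x̄ values.
D) Correct — this is the frequentist long-run coverage interpretation.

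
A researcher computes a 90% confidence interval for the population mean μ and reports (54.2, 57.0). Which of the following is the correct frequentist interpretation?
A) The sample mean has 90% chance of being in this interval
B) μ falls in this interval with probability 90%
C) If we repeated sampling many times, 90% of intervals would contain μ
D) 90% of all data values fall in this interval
C

A) Wrong — x̄ is observed and sits in the interval by construction.
B) Wrong — μ is fixed; the randomness lives in the interval, not in μ.
C) Correct — this is the frequentist long-run coverage interpretation.
D) Wrong — a CI is about the parameter μ, not individual data values.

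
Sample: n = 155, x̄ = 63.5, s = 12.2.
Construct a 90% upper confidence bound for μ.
μ ≤ 64.76

Upper bound (one-sided):
t* = 1.287 (one-sided for 90%)
Upper bound = x̄ + t* · s/√n = 63.5 + 1.287 · 12.2/√155 = 64.76

We are 90% confident that μ ≤ 64.76.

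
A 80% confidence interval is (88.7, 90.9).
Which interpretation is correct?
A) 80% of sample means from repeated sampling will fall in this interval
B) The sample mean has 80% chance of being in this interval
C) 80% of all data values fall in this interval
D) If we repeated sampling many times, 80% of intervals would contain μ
D

A) Wrong — coverage applies to intervals containing μ, not to future x̄ values.
B) Wrong — x̄ is observed and sits in the interval by construction.
C) Wrong — a CI is about the parameter μ, not individual data values.
D) Correct — this is the frequentist long-run coverage interpretation.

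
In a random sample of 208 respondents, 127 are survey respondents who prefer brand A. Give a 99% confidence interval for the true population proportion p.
(0.523, 0.698)

Proportion CI:
p̂ = 127/208 = 0.61058
SE = √(p̂(1-p̂)/n) = √(0.61058 · 0.38942 / 208) = 0.03381

z* = 2.576
Margin = z* · SE = 2.576 · 0.03381 = 0.0871

CI: 0.61058 ± 0.0871 = (0.523, 0.698)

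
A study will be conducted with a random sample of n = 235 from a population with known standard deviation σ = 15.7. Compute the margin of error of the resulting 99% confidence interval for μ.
Margin of error = 2.64

Margin of error = z* · σ/√n
= 2.576 · 15.7/√235
= 2.576 · 15.7/15.3297
= 2.64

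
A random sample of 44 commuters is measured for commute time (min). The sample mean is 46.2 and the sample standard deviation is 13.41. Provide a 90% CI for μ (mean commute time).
(42.80, 49.60)

t-interval (σ unknown):
df = n - 1 = 43
t* = 1.681 for 90% confidence

Margin of error = t* · s/√n = 1.681 · 13.41/√44 = 3.40

CI: (42.80, 49.60)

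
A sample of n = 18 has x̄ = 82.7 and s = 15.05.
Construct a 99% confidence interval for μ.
(72.42, 92.98)

t-interval (σ unknown):
df = n - 1 = 17
t* = 2.898 for 99% confidence

Margin of error = t* · s/√n = 2.898 · 15.05/√18 = 10.28

CI: (72.42, 92.98)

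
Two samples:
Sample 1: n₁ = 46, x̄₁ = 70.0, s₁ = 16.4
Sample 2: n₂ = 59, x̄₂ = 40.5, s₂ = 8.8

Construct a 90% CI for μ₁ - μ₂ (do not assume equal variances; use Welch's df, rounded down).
(25.03, 33.97)

Difference: x̄₁ - x̄₂ = 29.50
SE = √(s₁²/n₁ + s₂²/n₂) = √(16.4²/46 + 8.8²/59) = 2.6757
df = 64.93 → 64 (Welch–Satterthwaite, rounded down)
t* = 1.669

CI: 29.50 ± 1.669 · 2.6757 = 29.50 ± 4.47 = (25.03, 33.97)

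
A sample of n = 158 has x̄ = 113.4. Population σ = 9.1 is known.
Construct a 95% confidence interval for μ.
(111.98, 114.82)

z-interval (σ known):
z* = 1.960 for 95% confidence

Margin of error = z* · σ/√n = 1.960 · 9.1/√158 = 1.42

CI: (113.4 - 1.42, 113.4 + 1.42) = (111.98, 114.82)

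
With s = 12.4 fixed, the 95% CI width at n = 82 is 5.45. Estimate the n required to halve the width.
n ≈ 328

CI width ∝ 1/√n
To reduce width by factor 2, need √n to grow by 2 → need 2² = 4 times as many samples.

Current: n = 82, width = 5.45
New: n = 328, width ≈ 2.69

Width reduced by factor of 5.45/2.69 = 2.03.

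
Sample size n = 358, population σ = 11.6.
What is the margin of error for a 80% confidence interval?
Margin of error = 0.79

Margin of error = z* · σ/√n
= 1.282 · 11.6/√358
= 1.282 · 11.6/18.9209
= 0.79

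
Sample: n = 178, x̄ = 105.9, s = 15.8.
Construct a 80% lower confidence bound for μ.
μ ≥ 104.90

Lower bound (one-sided):
t* = 0.844 (one-sided for 80%)
Lower bound = x̄ - t* · s/√n = 105.9 - 0.844 · 15.8/√178 = 104.90

We are 80% confident that μ ≥ 104.90.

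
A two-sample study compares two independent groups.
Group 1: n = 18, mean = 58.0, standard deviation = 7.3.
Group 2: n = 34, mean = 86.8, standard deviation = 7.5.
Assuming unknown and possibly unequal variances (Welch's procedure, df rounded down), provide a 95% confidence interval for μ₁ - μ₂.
(-33.16, -24.44)

Difference: x̄₁ - x̄₂ = -28.80
SE = √(s₁²/n₁ + s₂²/n₂) = √(7.3²/18 + 7.5²/34) = 2.1482
df = 35.58 → 35 (Welch–Satterthwaite, rounded down)
t* = 2.030

CI: -28.80 ± 2.030 · 2.1482 = -28.80 ± 4.36 = (-33.16, -24.44)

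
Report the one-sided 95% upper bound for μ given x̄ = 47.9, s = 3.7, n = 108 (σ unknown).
μ ≤ 48.49

Upper bound (one-sided):
t* = 1.659 (one-sided for 95%)
Upper bound = x̄ + t* · s/√n = 47.9 + 1.659 · 3.7/√108 = 48.49

We are 95% confident that μ ≤ 48.49.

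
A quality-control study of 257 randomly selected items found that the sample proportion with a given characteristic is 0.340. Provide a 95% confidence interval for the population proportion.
(0.282, 0.398)

Proportion CI:
SE = √(p̂(1-p̂)/n) = √(0.340 · 0.660 / 257) = 0.02955

z* = 1.960
Margin = z* · SE = 1.960 · 0.02955 = 0.0579

CI: 0.340 ± 0.0579 = (0.282, 0.398)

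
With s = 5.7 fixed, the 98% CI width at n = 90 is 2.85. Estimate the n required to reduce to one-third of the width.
n ≈ 810

CI width ∝ 1/√n
To reduce width by factor 3, need √n to grow by 3 → need 3² = 9 times as many samples.

Current: n = 90, width = 2.85
New: n = 810, width ≈ 0.93

Width reduced by factor of 2.85/0.93 = 3.06.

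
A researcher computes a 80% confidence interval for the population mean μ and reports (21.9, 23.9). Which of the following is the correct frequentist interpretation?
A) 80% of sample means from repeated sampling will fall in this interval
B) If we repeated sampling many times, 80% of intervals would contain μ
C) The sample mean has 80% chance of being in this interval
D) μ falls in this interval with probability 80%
B

A) Wrong — coverage applies to intervals containing μ, not to future x̄ values.
B) Correct — this is the frequentist long-run coverage interpretation.
C) Wrong — x̄ is observed and sits in the interval by construction.
D) Wrong — μ is fixed; the randomness lives in the interval, not in μ.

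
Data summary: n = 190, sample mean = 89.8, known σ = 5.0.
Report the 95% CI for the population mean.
(89.09, 90.51)

z-interval (σ known):
z* = 1.960 for 95% confidence

Margin of error = z* · σ/√n = 1.960 · 5.0/√190 = 0.71

CI: (89.8 - 0.71, 89.8 + 0.71) = (89.09, 90.51)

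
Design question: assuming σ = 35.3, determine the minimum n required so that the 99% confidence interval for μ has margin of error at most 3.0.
n ≥ 919

For margin E ≤ 3.0:
n ≥ (z* · σ / E)²
n ≥ (2.576 · 35.3 / 3.0)²
n ≥ 918.75

Minimum n = 919 (rounding up)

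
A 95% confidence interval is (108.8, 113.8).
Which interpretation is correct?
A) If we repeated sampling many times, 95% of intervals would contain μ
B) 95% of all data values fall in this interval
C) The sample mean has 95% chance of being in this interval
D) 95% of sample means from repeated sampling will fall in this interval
A

A) Correct — this is the frequentist long-run coverage interpretation.
B) Wrong — a CI is about the parameter μ, not individual data values.
C) Wrong — x̄ is observed and sits in the interval by construction.
D) Wrong — coverage applies to intervals containing μ, not to future x̄ values.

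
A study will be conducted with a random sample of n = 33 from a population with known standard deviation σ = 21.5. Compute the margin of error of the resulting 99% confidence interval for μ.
Margin of error = 9.64

Margin of error = z* · σ/√n
= 2.576 · 21.5/√33
= 2.576 · 21.5/5.7446
= 9.64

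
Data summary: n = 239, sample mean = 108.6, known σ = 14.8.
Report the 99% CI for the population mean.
(106.13, 111.07)

z-interval (σ known):
z* = 2.576 for 99% confidence

Margin of error = z* · σ/√n = 2.576 · 14.8/√239 = 2.47

CI: (108.6 - 2.47, 108.6 + 2.47) = (106.13, 111.07)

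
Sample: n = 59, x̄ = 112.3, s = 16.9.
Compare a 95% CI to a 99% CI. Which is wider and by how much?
99% CI is wider by 2.91

df = 58
95% CI: t* = 2.002, (107.90, 116.70), width = 2 · t* · s/√n = 8.81
99% CI: t* = 2.663, (106.44, 118.16), width = 2 · t* · s/√n = 11.72

The 99% CI is wider by 11.72 - 8.81 = 2.91.
Higher confidence requires a wider interval.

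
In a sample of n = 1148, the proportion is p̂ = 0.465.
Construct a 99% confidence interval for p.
(0.427, 0.503)

Proportion CI:
SE = √(p̂(1-p̂)/n) = √(0.465 · 0.535 / 1148) = 0.01472

z* = 2.576
Margin = z* · SE = 2.576 · 0.01472 = 0.0379

CI: 0.465 ± 0.0379 = (0.427, 0.503)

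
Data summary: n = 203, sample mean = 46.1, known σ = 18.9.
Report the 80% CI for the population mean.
(44.40, 47.80)

z-interval (σ known):
z* = 1.282 for 80% confidence

Margin of error = z* · σ/√n = 1.282 · 18.9/√203 = 1.70

CI: (46.1 - 1.70, 46.1 + 1.70) = (44.40, 47.80)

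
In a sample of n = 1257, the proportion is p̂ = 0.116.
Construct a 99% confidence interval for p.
(0.093, 0.139)

Proportion CI:
SE = √(p̂(1-p̂)/n) = √(0.116 · 0.884 / 1257) = 0.00903

z* = 2.576
Margin = z* · SE = 2.576 · 0.00903 = 0.0233

CI: 0.116 ± 0.0233 = (0.093, 0.139)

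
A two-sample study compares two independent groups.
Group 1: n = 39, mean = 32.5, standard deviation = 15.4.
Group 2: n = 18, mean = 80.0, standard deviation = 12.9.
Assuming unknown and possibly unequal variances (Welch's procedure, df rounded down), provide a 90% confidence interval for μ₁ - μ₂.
(-54.10, -40.90)

Difference: x̄₁ - x̄₂ = -47.50
SE = √(s₁²/n₁ + s₂²/n₂) = √(15.4²/39 + 12.9²/18) = 3.9148
df = 39.14 → 39 (Welch–Satterthwaite, rounded down)
t* = 1.685

CI: -47.50 ± 1.685 · 3.9148 = -47.50 ± 6.60 = (-54.10, -40.90)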